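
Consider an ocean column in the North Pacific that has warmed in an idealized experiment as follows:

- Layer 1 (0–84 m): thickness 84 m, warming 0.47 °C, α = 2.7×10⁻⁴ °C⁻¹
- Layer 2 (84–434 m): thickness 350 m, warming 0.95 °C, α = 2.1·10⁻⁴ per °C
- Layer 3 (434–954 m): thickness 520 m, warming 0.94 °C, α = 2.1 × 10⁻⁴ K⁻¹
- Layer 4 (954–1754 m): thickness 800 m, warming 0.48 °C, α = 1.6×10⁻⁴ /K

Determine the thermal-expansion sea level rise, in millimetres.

Layer 1: 2.7×10⁻⁴ × 0.47 × 84 = 0.0106596 m
Layer 2: 350 × 0.95 × 2.1×10⁻⁴ = 0.069825 m
520 × 2.1×10⁻⁴ × 0.94 = 0.102648 m
800 × 1.6×10⁻⁴ × 0.48 = 0.06144 m
Δh = 0.0106596 + 0.069825 + 0.102648 + 0.06144 = 0.2445726 m ≈ 245 mm

Δh = 245 mm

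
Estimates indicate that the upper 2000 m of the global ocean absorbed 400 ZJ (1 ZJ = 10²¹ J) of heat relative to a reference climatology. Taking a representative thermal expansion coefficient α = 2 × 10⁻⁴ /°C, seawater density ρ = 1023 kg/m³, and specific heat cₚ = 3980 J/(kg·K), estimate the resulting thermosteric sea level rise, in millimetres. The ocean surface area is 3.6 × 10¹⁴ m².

Per unit area: Q = 400×10²¹ / (3.6×10¹⁴) ≈ 1.111×10⁹ J/m²
Δh = αQ/(ρcₚ) = 2×10⁻⁴ × 1.111×10⁹ / (1023 × 3980) ≈ 0.054574 m

about 54.6 mm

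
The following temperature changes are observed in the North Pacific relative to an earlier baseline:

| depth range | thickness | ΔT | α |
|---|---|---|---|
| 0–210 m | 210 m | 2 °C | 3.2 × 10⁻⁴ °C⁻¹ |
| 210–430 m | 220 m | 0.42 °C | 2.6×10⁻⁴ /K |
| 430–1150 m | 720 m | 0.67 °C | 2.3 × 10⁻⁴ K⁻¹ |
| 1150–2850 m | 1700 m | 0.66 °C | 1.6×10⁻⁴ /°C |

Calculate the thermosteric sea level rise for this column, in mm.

449 mm

210 × 3.2×10⁻⁴ × 2 = 0.13440 m
210–430 m: 220 × 2.6×10⁻⁴ × 0.42 = 0.024024 m
430–1150 m: 2.3×10⁻⁴ × 720 × 0.67 = 0.110952 m
1150–2850 m: 1700 × 1.6×10⁻⁴ × 0.66 = 0.17952 m
Δh = 0.13440 + 0.024024 + 0.110952 + 0.17952 = 0.448896 m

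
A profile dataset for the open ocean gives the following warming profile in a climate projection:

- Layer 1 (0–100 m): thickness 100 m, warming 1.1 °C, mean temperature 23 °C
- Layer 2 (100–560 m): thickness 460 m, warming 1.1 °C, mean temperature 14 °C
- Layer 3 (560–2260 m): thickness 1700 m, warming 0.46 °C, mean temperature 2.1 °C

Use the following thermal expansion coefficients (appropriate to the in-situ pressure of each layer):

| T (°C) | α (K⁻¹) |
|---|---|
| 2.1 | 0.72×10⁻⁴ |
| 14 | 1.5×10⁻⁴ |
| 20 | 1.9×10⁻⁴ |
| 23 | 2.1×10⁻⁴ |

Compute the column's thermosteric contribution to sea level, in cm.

Layer 1 at 23 °C → α = 2.1×10⁻⁴ K⁻¹
Layer 2 at 14 °C → α = 1.5×10⁻⁴ K⁻¹
Layer 3 at 2.1 °C → α = 0.72×10⁻⁴ K⁻¹
1.1 × 100 × 2.1×10⁻⁴ = 0.02310 m
1.1 × 1.5×10⁻⁴ × 460 = 0.07590 m
1700 × 0.46 × 0.72×10⁻⁴ = 0.056304 m
Δh = 0.02310 + 0.07590 + 0.056304 = 0.155304 m

about 15.5 cm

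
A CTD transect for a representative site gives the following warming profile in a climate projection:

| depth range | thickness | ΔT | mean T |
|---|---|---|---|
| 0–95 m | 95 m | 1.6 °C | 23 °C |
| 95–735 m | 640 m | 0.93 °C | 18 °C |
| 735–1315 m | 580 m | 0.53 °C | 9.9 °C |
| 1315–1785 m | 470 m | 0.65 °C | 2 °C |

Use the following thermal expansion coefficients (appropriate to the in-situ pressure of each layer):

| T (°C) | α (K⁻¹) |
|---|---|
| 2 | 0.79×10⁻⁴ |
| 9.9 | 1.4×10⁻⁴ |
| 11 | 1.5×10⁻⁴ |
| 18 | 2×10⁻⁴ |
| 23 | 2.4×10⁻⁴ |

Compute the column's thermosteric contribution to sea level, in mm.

223 mm

Layer 1 at 23 °C → α = 2.4×10⁻⁴ K⁻¹
Layer 2 at 18 °C → α = 2×10⁻⁴ K⁻¹
Layer 3 at 9.9 °C → α = 1.4×10⁻⁴ K⁻¹
Layer 4 at 2 °C → α = 0.79×10⁻⁴ K⁻¹
0–95 m: 95 × 2.4×10⁻⁴ × 1.6 = 0.03648 m
95–735 m: 640 × 0.93 × 2×10⁻⁴ = 0.11904 m
Layer 3: 1.4×10⁻⁴ × 0.53 × 580 = 0.043036 m
Layer 4: 0.79×10⁻⁴ × 0.65 × 470 = 0.0241345 m
Δh = 0.03648 + 0.11904 + 0.043036 + 0.0241345 = 0.2226905 m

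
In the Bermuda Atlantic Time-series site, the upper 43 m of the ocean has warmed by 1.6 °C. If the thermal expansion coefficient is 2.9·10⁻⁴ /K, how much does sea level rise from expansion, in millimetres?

Δh ≈ 20.0 mm

Δh = αΔT·H = 2.9×10⁻⁴ × 1.6 × 43 = 0.019952 m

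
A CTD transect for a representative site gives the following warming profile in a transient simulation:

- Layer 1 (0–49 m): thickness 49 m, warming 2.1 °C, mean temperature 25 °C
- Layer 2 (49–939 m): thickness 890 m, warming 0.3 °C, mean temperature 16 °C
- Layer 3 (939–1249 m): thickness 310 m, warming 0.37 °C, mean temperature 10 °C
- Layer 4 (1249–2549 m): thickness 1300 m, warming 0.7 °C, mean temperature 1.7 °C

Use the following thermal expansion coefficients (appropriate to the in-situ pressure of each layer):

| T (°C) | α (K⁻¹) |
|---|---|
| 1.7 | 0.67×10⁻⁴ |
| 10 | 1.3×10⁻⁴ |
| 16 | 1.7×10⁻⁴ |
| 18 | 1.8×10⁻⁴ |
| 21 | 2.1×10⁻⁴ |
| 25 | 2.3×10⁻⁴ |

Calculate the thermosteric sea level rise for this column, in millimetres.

Δh = 140 mm

Layer 1 at 25 °C → α = 2.3×10⁻⁴ K⁻¹
Layer 2 at 16 °C → α = 1.7×10⁻⁴ K⁻¹
Layer 3 at 10 °C → α = 1.3×10⁻⁴ K⁻¹
Layer 4 at 1.7 °C → α = 0.67×10⁻⁴ K⁻¹
0–49 m: 2.3×10⁻⁴ × 2.1 × 49 = 0.023667 m
1.7×10⁻⁴ × 0.3 × 890 = 0.04539 m
0.37 × 310 × 1.3×10⁻⁴ = 0.014911 m
Layer 4: 0.67×10⁻⁴ × 0.7 × 1300 = 0.06097 m
Δh = 0.023667 + 0.04539 + 0.014911 + 0.06097 = 0.144938 m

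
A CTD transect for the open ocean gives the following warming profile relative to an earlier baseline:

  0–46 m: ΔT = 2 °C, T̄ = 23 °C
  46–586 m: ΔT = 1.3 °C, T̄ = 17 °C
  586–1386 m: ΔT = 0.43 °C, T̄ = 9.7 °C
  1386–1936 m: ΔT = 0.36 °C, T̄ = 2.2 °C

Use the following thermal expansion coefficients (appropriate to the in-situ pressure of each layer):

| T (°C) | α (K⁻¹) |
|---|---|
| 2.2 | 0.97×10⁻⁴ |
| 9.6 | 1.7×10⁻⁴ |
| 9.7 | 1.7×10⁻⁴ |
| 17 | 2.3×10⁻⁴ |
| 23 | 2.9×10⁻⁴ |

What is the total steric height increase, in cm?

26.6 cm of thermosteric rise

Layer 1 at 23 °C → α = 2.9×10⁻⁴ K⁻¹
Layer 2 at 17 °C → α = 2.3×10⁻⁴ K⁻¹
Layer 3 at 9.7 °C → α = 1.7×10⁻⁴ K⁻¹
Layer 4 at 2.2 °C → α = 0.97×10⁻⁴ K⁻¹
46 × 2.9×10⁻⁴ × 2 = 0.02668 m
Layer 2: 2.3×10⁻⁴ × 1.3 × 540 = 0.16146 m
0.43 × 800 × 1.7×10⁻⁴ = 0.05848 m
1386–1936 m: 0.97×10⁻⁴ × 550 × 0.36 = 0.019206 m
Δh = 0.02668 + 0.16146 + 0.05848 + 0.019206 = 0.265826 m ≈ 26.6 cm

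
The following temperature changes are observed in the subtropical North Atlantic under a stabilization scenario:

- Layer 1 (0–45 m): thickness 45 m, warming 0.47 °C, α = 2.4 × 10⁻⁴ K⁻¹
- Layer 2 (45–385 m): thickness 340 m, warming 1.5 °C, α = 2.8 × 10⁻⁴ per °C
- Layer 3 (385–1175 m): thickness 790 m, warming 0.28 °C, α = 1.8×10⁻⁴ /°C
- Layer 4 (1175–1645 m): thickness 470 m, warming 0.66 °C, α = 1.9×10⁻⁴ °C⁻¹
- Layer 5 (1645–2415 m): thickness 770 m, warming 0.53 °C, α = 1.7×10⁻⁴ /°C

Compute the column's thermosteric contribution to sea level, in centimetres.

31.6 cm of thermosteric rise

0.47 × 45 × 2.4×10⁻⁴ = 0.005076 m
45–385 m: 340 × 2.8×10⁻⁴ × 1.5 = 0.14280 m
Layer 3: 0.28 × 1.8×10⁻⁴ × 790 = 0.039816 m
470 × 1.9×10⁻⁴ × 0.66 = 0.058938 m
1645–2415 m: 770 × 1.7×10⁻⁴ × 0.53 = 0.069377 m
Δh = 0.005076 + 0.14280 + 0.039816 + 0.058938 + 0.069377 = 0.316007 m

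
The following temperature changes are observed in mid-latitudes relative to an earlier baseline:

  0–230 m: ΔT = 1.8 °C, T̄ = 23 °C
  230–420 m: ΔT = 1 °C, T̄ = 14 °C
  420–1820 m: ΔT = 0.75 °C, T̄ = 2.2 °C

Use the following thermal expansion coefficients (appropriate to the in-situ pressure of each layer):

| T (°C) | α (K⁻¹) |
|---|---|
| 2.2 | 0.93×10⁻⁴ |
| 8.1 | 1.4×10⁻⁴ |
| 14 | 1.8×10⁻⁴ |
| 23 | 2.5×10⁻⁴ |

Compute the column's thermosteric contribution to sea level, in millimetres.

235 mm of thermosteric rise

Layer 1 at 23 °C → α = 2.5×10⁻⁴ K⁻¹
Layer 2 at 14 °C → α = 1.8×10⁻⁴ K⁻¹
Layer 3 at 2.2 °C → α = 0.93×10⁻⁴ K⁻¹
Layer 1: 2.5×10⁻⁴ × 1.8 × 230 = 0.10350 m
230–420 m: 1.8×10⁻⁴ × 190 × 1 = 0.03420 m
0.75 × 1400 × 0.93×10⁻⁴ = 0.09765 m
Δh = 0.10350 + 0.03420 + 0.09765 = 0.23535 m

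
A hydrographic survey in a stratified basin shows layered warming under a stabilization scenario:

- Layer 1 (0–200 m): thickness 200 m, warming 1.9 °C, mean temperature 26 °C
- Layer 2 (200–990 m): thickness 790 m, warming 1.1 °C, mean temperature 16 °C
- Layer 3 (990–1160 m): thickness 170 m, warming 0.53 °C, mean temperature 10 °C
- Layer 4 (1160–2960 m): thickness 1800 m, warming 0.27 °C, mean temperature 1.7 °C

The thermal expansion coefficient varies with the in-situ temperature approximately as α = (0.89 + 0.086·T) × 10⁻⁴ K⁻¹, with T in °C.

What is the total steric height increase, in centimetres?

Layer 1: α = (0.89 + 0.086×26)×10⁻⁴ = 3.126×10⁻⁴ K⁻¹
Layer 2: α = (0.89 + 0.086×16)×10⁻⁴ = 2.266×10⁻⁴ K⁻¹
Layer 3: α = (0.89 + 0.086×10)×10⁻⁴ = 1.75×10⁻⁴ K⁻¹
Layer 4: α = (0.89 + 0.086×1.7)×10⁻⁴ = 1.0362×10⁻⁴ K⁻¹
Layer 1: 1.9 × 200 × 3.126×10⁻⁴ = 0.118788 m
200–990 m: 1.1 × 790 × 2.266×10⁻⁴ = 0.1969154 m
1.75×10⁻⁴ × 170 × 0.53 = 0.0157675 m
1800 × 0.27 × 1.0362×10⁻⁴ = 0.05035932 m
Δh = 0.118788 + 0.1969154 + 0.0157675 + 0.05035932 = 0.38183022 m

38.2 cm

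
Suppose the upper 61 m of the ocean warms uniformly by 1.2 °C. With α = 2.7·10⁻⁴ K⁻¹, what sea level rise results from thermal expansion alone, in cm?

Δh ≈ 1.98 cm

Δh = αΔT·H = 2.7×10⁻⁴ × 1.2 × 61 = 0.019764 m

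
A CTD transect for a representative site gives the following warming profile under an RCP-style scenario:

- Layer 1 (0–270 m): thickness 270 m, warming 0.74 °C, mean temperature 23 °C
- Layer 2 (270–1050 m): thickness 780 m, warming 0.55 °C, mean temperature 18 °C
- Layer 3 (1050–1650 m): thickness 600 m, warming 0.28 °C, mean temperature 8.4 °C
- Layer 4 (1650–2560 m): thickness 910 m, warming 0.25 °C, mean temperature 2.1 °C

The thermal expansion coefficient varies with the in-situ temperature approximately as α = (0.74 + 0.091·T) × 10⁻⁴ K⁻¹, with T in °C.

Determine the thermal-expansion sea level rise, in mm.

about 205 mm

Layer 1: α = (0.74 + 0.091×23)×10⁻⁴ = 2.833×10⁻⁴ K⁻¹
Layer 2: α = (0.74 + 0.091×18)×10⁻⁴ = 2.378×10⁻⁴ K⁻¹
Layer 3: α = (0.74 + 0.091×8.4)×10⁻⁴ = 1.5044×10⁻⁴ K⁻¹
Layer 4: α = (0.74 + 0.091×2.1)×10⁻⁴ = 0.9311×10⁻⁴ K⁻¹
0.74 × 270 × 2.833×10⁻⁴ = 0.05660334 m
270–1050 m: 2.378×10⁻⁴ × 0.55 × 780 = 0.1020162 m
1050–1650 m: 0.28 × 600 × 1.5044×10⁻⁴ = 0.02527392 m
1650–2560 m: 0.9311×10⁻⁴ × 0.25 × 910 = 0.021182525 m
Δh = 0.05660334 + 0.1020162 + 0.02527392 + 0.021182525 = 0.205075985 m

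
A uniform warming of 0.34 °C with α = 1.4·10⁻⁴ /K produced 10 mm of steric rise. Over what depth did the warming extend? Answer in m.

H = Δh/(αΔT) = 0.01 / (1.4×10⁻⁴ × 0.34) ≈ 210.1 m

about 210 m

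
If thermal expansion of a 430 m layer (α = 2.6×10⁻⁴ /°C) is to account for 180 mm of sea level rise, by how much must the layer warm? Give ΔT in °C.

ΔT = Δh/(αH) = 0.18 / (2.6×10⁻⁴ × 430) ≈ 1.610 °C

ΔT ≈ 1.61 °C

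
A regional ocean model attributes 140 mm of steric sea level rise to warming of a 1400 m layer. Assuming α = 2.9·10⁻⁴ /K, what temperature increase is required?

0.345 K

ΔT = Δh/(αH) = 0.14 / (2.9×10⁻⁴ × 1400) ≈ 0.3448 K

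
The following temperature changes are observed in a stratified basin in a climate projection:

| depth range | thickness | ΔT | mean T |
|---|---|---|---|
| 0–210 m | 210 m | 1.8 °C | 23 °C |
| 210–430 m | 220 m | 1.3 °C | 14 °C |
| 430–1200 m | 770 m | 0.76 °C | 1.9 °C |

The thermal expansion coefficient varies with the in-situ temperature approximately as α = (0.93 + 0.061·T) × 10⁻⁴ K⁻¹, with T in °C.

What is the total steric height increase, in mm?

Layer 1: α = (0.93 + 0.061×23)×10⁻⁴ = 2.333×10⁻⁴ K⁻¹
Layer 2: α = (0.93 + 0.061×14)×10⁻⁴ = 1.784×10⁻⁴ K⁻¹
Layer 3: α = (0.93 + 0.061×1.9)×10⁻⁴ = 1.0459×10⁻⁴ K⁻¹
0–210 m: 2.333×10⁻⁴ × 1.8 × 210 = 0.0881874 m
Layer 2: 1.3 × 220 × 1.784×10⁻⁴ = 0.0510224 m
Layer 3: 770 × 1.0459×10⁻⁴ × 0.76 = 0.061206068 m
Δh = 0.0881874 + 0.0510224 + 0.061206068 = 0.200415868 m

Δh = 200 mm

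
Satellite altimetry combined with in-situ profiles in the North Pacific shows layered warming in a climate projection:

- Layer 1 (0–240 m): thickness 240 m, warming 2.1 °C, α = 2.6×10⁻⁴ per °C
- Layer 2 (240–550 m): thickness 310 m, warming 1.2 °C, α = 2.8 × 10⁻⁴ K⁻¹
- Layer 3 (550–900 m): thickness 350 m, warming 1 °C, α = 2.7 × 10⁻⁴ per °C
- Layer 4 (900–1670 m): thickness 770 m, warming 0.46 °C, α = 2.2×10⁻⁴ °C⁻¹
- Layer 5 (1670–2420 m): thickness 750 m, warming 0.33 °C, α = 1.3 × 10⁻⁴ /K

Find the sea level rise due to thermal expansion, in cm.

44.0 cm

0–240 m: 2.6×10⁻⁴ × 240 × 2.1 = 0.13104 m
240–550 m: 2.8×10⁻⁴ × 1.2 × 310 = 0.10416 m
1 × 350 × 2.7×10⁻⁴ = 0.09450 m
900–1670 m: 0.46 × 2.2×10⁻⁴ × 770 = 0.077924 m
1670–2420 m: 1.3×10⁻⁴ × 750 × 0.33 = 0.032175 m
Δh = 0.13104 + 0.10416 + 0.09450 + 0.077924 + 0.032175 = 0.439799 m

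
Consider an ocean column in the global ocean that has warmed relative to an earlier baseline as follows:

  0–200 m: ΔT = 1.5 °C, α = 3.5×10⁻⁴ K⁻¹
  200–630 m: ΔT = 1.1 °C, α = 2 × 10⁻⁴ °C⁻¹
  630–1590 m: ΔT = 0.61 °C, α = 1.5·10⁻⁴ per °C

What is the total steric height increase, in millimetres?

Δh ≈ 287 mm

Layer 1: 200 × 1.5 × 3.5×10⁻⁴ = 0.10500 m
Layer 2: 2×10⁻⁴ × 430 × 1.1 = 0.09460 m
Layer 3: 1.5×10⁻⁴ × 0.61 × 960 = 0.08784 m
Δh = 0.10500 + 0.09460 + 0.08784 = 0.28744 m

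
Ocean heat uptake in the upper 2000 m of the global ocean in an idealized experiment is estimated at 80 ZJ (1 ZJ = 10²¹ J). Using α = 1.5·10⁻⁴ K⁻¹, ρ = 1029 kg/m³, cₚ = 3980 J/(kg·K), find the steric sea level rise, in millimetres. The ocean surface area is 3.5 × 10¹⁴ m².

Per unit area: Q = 80×10²¹ / (3.5×10¹⁴) ≈ 2.286×10⁸ J/m²
Δh = αQ/(ρcₚ) = 1.5×10⁻⁴ × 2.286×10⁸ / (1029 × 3980) ≈ 0.0083728 m

Δh = 8.4 mm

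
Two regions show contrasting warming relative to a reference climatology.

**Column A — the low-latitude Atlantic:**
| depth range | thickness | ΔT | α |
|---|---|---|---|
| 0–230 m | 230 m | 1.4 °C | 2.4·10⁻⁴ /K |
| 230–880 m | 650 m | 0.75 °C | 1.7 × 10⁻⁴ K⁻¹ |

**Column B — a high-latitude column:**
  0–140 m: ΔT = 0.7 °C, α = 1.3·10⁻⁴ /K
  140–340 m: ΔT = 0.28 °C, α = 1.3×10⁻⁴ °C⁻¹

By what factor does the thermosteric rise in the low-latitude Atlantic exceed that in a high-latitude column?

≈ 8.0×

A 0–230 m: 1.4 × 230 × 2.4×10⁻⁴ = 0.07728 m
A Layer 2: 650 × 0.75 × 1.7×10⁻⁴ = 0.082875 m
A total: 0.160155 m
B Layer 1: 0.7 × 140 × 1.3×10⁻⁴ = 0.01274 m
B 140–340 m: 200 × 1.3×10⁻⁴ × 0.28 = 0.00728 m
B total: 0.02002 m
Ratio: 0.160155 / 0.02002 ≈ 8.000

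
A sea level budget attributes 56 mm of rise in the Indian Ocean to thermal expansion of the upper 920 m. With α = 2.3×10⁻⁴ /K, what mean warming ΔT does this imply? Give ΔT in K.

ΔT = Δh/(αH) = 0.056 / (2.3×10⁻⁴ × 920) ≈ 0.2647 K

about 0.265 K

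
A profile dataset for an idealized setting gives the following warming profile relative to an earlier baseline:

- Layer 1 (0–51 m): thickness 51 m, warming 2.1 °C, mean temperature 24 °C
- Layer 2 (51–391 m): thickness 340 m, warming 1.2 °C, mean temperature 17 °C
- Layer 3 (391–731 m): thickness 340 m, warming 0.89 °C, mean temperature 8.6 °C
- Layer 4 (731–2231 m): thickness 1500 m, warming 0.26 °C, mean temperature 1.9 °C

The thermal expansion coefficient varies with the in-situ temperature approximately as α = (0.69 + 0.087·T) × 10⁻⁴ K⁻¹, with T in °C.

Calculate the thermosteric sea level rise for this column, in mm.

Δh ≈ 195 mm

Layer 1: α = (0.69 + 0.087×24)×10⁻⁴ = 2.778×10⁻⁴ K⁻¹
Layer 2: α = (0.69 + 0.087×17)×10⁻⁴ = 2.169×10⁻⁴ K⁻¹
Layer 3: α = (0.69 + 0.087×8.6)×10⁻⁴ = 1.4382×10⁻⁴ K⁻¹
Layer 4: α = (0.69 + 0.087×1.9)×10⁻⁴ = 0.8553×10⁻⁴ K⁻¹
Layer 1: 2.1 × 51 × 2.778×10⁻⁴ = 0.02975238 m
51–391 m: 1.2 × 2.169×10⁻⁴ × 340 = 0.0884952 m
391–731 m: 340 × 1.4382×10⁻⁴ × 0.89 = 0.043519932 m
Layer 4: 0.26 × 1500 × 0.8553×10⁻⁴ = 0.0333567 m
Δh = 0.02975238 + 0.0884952 + 0.043519932 + 0.0333567 = 0.195124212 m ≈ 195 mm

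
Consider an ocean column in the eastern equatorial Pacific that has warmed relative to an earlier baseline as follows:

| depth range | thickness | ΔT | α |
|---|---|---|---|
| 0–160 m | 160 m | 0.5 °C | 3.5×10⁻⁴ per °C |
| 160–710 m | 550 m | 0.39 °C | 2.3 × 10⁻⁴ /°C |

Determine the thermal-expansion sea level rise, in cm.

0–160 m: 3.5×10⁻⁴ × 0.5 × 160 = 0.02800 m
0.39 × 2.3×10⁻⁴ × 550 = 0.049335 m
Δh = 0.02800 + 0.049335 = 0.077335 m

7.73 cm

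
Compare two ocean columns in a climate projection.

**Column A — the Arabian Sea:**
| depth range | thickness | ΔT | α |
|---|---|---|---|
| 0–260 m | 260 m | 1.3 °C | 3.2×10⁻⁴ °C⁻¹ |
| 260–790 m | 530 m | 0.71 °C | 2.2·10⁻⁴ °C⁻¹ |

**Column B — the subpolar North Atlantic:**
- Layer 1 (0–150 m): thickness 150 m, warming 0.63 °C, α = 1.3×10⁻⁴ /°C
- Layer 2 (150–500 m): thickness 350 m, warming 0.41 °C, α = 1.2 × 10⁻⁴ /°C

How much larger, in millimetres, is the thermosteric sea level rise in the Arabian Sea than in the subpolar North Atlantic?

Δh_A − Δh_B ≈ 161 mm

A Layer 1: 3.2×10⁻⁴ × 1.3 × 260 = 0.10816 m
A Layer 2: 530 × 0.71 × 2.2×10⁻⁴ = 0.082786 m
A total: 0.190946 m
B Layer 1: 1.3×10⁻⁴ × 0.63 × 150 = 0.012285 m
B 150–500 m: 1.2×10⁻⁴ × 0.41 × 350 = 0.01722 m
B total: 0.029505 m
Difference: 0.190946 − 0.029505 = 0.161441 m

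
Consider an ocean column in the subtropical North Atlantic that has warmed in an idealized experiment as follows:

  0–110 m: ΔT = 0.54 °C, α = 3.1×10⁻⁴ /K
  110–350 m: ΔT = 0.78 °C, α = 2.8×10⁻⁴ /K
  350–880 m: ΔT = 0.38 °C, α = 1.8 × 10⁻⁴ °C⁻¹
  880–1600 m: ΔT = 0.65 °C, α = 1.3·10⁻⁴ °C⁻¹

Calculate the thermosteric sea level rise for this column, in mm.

0–110 m: 0.54 × 110 × 3.1×10⁻⁴ = 0.018414 m
Layer 2: 240 × 2.8×10⁻⁴ × 0.78 = 0.052416 m
Layer 3: 0.38 × 530 × 1.8×10⁻⁴ = 0.036252 m
720 × 0.65 × 1.3×10⁻⁴ = 0.06084 m
Δh = 0.018414 + 0.052416 + 0.036252 + 0.06084 = 0.167922 m ≈ 168 mm

168 mm of thermosteric rise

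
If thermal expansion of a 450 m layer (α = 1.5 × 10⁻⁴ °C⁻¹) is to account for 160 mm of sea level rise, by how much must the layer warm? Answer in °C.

about 2.37 °C

ΔT = Δh/(αH) = 0.16 / (1.5×10⁻⁴ × 450) ≈ 2.370 °C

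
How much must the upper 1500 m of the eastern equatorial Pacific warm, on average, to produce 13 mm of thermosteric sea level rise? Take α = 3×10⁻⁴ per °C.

ΔT ≈ 0.029 °C

ΔT = Δh/(αH) = 0.013 / (3×10⁻⁴ × 1500) ≈ 0.02889 °C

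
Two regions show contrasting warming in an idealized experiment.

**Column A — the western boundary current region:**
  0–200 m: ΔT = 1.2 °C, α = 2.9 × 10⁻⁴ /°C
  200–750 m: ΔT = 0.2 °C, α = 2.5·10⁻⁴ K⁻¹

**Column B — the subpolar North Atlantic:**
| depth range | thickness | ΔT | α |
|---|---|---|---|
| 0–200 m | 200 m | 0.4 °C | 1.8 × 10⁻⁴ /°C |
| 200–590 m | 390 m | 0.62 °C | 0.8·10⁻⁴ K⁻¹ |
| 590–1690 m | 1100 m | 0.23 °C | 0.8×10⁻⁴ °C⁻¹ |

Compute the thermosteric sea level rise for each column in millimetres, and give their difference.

Δh_A ≈ 97 mm, Δh_B ≈ 54 mm; difference ≈ 43 mm

A Layer 1: 1.2 × 200 × 2.9×10⁻⁴ = 0.06960 m
A Layer 2: 2.5×10⁻⁴ × 0.2 × 550 = 0.02750 m
A total: 0.09710 m
B Layer 1: 1.8×10⁻⁴ × 200 × 0.4 = 0.01440 m
B Layer 2: 0.8×10⁻⁴ × 0.62 × 390 = 0.019344 m
B 0.8×10⁻⁴ × 0.23 × 1100 = 0.02024 m
B total: 0.053984 m
Difference: 0.09710 − 0.053984 = 0.043116 m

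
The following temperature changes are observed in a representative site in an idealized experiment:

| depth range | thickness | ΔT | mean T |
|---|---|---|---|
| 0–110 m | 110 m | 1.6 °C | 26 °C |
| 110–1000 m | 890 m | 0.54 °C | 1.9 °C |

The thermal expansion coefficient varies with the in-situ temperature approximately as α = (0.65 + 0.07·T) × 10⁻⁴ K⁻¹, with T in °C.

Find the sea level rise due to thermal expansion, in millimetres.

about 81.1 mm

Layer 1: α = (0.65 + 0.07×26)×10⁻⁴ = 2.47×10⁻⁴ K⁻¹
Layer 2: α = (0.65 + 0.07×1.9)×10⁻⁴ = 0.783×10⁻⁴ K⁻¹
110 × 2.47×10⁻⁴ × 1.6 = 0.043472 m
110–1000 m: 0.54 × 0.783×10⁻⁴ × 890 = 0.03763098 m
Δh = 0.043472 + 0.03763098 = 0.08110298 m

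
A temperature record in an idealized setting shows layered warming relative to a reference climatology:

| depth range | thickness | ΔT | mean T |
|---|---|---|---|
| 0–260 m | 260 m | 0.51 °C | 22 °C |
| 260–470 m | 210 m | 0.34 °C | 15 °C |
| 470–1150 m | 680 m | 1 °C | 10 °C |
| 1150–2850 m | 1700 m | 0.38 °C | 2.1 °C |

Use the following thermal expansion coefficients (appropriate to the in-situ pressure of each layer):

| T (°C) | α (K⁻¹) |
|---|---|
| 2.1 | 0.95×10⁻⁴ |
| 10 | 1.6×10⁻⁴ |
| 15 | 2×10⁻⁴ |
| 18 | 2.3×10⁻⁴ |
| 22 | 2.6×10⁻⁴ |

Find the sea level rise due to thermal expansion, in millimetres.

about 219 mm

Layer 1 at 22 °C → α = 2.6×10⁻⁴ K⁻¹
Layer 2 at 15 °C → α = 2×10⁻⁴ K⁻¹
Layer 3 at 10 °C → α = 1.6×10⁻⁴ K⁻¹
Layer 4 at 2.1 °C → α = 0.95×10⁻⁴ K⁻¹
Layer 1: 0.51 × 260 × 2.6×10⁻⁴ = 0.034476 m
2×10⁻⁴ × 0.34 × 210 = 0.01428 m
680 × 1 × 1.6×10⁻⁴ = 0.10880 m
1150–2850 m: 0.38 × 0.95×10⁻⁴ × 1700 = 0.06137 m
Δh = 0.034476 + 0.01428 + 0.10880 + 0.06137 = 0.218926 m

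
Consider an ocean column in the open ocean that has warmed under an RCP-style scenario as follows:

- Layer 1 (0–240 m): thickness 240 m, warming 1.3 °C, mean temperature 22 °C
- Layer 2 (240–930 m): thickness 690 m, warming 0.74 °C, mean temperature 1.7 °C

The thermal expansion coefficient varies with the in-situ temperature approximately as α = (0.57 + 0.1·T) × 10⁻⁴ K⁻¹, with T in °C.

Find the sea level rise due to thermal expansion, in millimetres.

Δh = 124 mm

Layer 1: α = (0.57 + 0.1×22)×10⁻⁴ = 2.77×10⁻⁴ K⁻¹
Layer 2: α = (0.57 + 0.1×1.7)×10⁻⁴ = 0.74×10⁻⁴ K⁻¹
240 × 1.3 × 2.77×10⁻⁴ = 0.086424 m
Layer 2: 0.74 × 690 × 0.74×10⁻⁴ = 0.0377844 m
Δh = 0.086424 + 0.0377844 = 0.1242084 m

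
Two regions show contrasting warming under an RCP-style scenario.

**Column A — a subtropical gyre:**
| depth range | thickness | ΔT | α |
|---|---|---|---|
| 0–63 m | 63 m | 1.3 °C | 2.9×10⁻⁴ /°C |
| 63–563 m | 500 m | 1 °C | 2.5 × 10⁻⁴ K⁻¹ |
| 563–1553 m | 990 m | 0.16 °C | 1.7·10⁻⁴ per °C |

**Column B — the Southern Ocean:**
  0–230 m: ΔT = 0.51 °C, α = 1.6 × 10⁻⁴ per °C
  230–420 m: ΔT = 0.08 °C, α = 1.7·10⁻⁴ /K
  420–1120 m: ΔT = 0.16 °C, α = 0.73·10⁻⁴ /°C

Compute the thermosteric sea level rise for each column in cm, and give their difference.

A: 18 cm; B: 3.0 cm; difference 15 cm

A 0–63 m: 2.9×10⁻⁴ × 1.3 × 63 = 0.023751 m
A 63–563 m: 1 × 500 × 2.5×10⁻⁴ = 0.12500 m
A Layer 3: 1.7×10⁻⁴ × 990 × 0.16 = 0.026928 m
A total: 0.175679 m
B 1.6×10⁻⁴ × 0.51 × 230 = 0.018768 m
B Layer 2: 0.08 × 190 × 1.7×10⁻⁴ = 0.002584 m
B 700 × 0.16 × 0.73×10⁻⁴ = 0.008176 m
B total: 0.029528 m
Difference: 0.175679 − 0.029528 = 0.146151 m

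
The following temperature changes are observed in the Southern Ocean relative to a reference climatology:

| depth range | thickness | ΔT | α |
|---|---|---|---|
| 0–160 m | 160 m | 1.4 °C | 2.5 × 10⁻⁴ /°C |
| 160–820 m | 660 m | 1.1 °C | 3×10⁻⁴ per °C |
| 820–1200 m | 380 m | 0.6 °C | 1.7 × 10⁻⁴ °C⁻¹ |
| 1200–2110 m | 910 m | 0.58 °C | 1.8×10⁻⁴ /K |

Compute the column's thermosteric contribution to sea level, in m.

Layer 1: 2.5×10⁻⁴ × 160 × 1.4 = 0.05600 m
3×10⁻⁴ × 1.1 × 660 = 0.21780 m
Layer 3: 1.7×10⁻⁴ × 0.6 × 380 = 0.03876 m
1200–2110 m: 0.58 × 910 × 1.8×10⁻⁴ = 0.095004 m
Δh = 0.05600 + 0.21780 + 0.03876 + 0.095004 = 0.407564 m

about 0.41 m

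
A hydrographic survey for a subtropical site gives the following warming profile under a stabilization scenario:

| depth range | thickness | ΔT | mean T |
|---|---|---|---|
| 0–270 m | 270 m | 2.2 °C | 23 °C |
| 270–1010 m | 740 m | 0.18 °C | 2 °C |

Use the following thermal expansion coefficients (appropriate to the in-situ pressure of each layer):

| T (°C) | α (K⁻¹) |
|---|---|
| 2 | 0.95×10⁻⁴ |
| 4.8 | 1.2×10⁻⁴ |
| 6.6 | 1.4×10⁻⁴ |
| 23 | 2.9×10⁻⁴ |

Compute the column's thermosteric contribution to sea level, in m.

about 0.18 m

Layer 1 at 23 °C → α = 2.9×10⁻⁴ K⁻¹
Layer 2 at 2 °C → α = 0.95×10⁻⁴ K⁻¹
270 × 2.2 × 2.9×10⁻⁴ = 0.17226 m
270–1010 m: 0.18 × 740 × 0.95×10⁻⁴ = 0.012654 m
Δh = 0.17226 + 0.012654 = 0.184914 m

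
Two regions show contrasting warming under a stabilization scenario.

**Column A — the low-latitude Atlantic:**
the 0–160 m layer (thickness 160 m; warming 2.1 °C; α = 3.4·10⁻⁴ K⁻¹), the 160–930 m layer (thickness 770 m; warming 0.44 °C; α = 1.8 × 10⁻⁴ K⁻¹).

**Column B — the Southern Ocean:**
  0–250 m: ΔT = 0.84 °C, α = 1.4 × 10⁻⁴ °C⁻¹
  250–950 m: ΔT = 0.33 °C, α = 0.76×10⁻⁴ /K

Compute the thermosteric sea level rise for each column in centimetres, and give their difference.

A 0–160 m: 3.4×10⁻⁴ × 2.1 × 160 = 0.11424 m
A 770 × 1.8×10⁻⁴ × 0.44 = 0.060984 m
A total: 0.175224 m
B Layer 1: 0.84 × 1.4×10⁻⁴ × 250 = 0.02940 m
B 250–950 m: 700 × 0.33 × 0.76×10⁻⁴ = 0.017556 m
B total: 0.046956 m
Difference: 0.175224 − 0.046956 = 0.128268 m

A: 17.5 cm; B: 4.70 cm; difference 12.8 cm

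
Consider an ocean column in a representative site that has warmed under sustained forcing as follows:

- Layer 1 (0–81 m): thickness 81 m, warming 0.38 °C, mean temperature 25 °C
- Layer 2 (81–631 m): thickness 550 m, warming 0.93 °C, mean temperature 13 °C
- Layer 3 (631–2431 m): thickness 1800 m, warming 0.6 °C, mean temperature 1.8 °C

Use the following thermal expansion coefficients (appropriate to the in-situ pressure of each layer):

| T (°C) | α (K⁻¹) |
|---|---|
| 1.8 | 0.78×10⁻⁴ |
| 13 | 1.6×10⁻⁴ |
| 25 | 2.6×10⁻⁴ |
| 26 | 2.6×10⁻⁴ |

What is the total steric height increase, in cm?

17 cm of thermosteric rise

Layer 1 at 25 °C → α = 2.6×10⁻⁴ K⁻¹
Layer 2 at 13 °C → α = 1.6×10⁻⁴ K⁻¹
Layer 3 at 1.8 °C → α = 0.78×10⁻⁴ K⁻¹
81 × 2.6×10⁻⁴ × 0.38 = 0.0080028 m
Layer 2: 0.93 × 1.6×10⁻⁴ × 550 = 0.08184 m
631–2431 m: 0.78×10⁻⁴ × 0.6 × 1800 = 0.08424 m
Δh = 0.0080028 + 0.08184 + 0.08424 = 0.1740828 m ≈ 17 cm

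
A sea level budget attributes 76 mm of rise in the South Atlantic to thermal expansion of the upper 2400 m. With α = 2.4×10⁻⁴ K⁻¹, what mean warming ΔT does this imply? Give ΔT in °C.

ΔT = Δh/(αH) = 0.076 / (2.4×10⁻⁴ × 2400) ≈ 0.1319 °C

about 0.132 °C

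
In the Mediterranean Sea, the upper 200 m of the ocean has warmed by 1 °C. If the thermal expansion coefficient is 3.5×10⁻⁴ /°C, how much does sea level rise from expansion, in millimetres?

70.0 mm

Δh = αΔT·H = 3.5×10⁻⁴ × 1 × 200 = 0.07000 m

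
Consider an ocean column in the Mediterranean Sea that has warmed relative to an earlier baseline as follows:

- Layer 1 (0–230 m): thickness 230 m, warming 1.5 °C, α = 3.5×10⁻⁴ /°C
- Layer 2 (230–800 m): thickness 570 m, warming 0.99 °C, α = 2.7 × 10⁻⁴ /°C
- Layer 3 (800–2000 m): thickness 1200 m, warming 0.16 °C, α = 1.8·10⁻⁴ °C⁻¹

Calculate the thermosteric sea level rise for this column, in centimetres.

about 30.8 cm

230 × 3.5×10⁻⁴ × 1.5 = 0.12075 m
0.99 × 570 × 2.7×10⁻⁴ = 0.152361 m
Layer 3: 0.16 × 1200 × 1.8×10⁻⁴ = 0.03456 m
Δh = 0.12075 + 0.152361 + 0.03456 = 0.307671 m ≈ 30.8 cm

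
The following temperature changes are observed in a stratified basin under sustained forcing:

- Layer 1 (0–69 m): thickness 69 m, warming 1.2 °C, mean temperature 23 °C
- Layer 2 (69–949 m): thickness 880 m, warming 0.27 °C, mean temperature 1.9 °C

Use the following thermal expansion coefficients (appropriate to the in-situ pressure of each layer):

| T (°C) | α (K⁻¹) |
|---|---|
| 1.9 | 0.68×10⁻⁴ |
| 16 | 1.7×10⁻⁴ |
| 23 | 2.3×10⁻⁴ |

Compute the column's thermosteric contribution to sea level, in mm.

Layer 1 at 23 °C → α = 2.3×10⁻⁴ K⁻¹
Layer 2 at 1.9 °C → α = 0.68×10⁻⁴ K⁻¹
Layer 1: 1.2 × 2.3×10⁻⁴ × 69 = 0.019044 m
Layer 2: 880 × 0.68×10⁻⁴ × 0.27 = 0.0161568 m
Δh = 0.019044 + 0.0161568 = 0.0352008 m ≈ 35 mm

about 35 mm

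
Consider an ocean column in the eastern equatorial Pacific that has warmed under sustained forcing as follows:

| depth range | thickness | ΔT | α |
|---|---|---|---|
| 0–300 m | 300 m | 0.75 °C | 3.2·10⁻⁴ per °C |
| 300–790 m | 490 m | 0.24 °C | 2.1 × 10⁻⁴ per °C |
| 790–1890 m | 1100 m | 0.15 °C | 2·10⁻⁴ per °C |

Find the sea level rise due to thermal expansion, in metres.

0–300 m: 3.2×10⁻⁴ × 0.75 × 300 = 0.07200 m
2.1×10⁻⁴ × 0.24 × 490 = 0.024696 m
790–1890 m: 0.15 × 1100 × 2×10⁻⁴ = 0.03300 m
Δh = 0.07200 + 0.024696 + 0.03300 = 0.129696 m

Δh = 0.130 m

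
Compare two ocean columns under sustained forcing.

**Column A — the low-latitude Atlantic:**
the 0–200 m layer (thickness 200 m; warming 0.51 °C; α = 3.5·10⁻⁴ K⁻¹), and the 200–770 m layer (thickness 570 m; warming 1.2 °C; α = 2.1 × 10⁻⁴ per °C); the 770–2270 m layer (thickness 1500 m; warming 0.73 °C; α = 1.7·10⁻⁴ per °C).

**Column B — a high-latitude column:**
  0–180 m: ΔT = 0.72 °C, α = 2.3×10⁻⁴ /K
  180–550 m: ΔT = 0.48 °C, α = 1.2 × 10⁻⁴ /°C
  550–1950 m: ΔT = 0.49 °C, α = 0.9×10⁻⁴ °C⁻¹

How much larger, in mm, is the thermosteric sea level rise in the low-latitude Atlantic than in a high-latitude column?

253 mm

A 3.5×10⁻⁴ × 200 × 0.51 = 0.03570 m
A Layer 2: 570 × 2.1×10⁻⁴ × 1.2 = 0.14364 m
A 1500 × 0.73 × 1.7×10⁻⁴ = 0.18615 m
A total: 0.36549 m
B 0–180 m: 180 × 0.72 × 2.3×10⁻⁴ = 0.029808 m
B Layer 2: 1.2×10⁻⁴ × 0.48 × 370 = 0.021312 m
B Layer 3: 1400 × 0.9×10⁻⁴ × 0.49 = 0.06174 m
B total: 0.11286 m
Difference: 0.36549 − 0.11286 = 0.25263 m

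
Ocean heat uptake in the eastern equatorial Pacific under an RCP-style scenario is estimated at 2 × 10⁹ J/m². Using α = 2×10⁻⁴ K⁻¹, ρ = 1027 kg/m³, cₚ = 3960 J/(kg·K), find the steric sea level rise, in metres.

about 0.0984 m

Δh = αQ/(ρcₚ) = 2×10⁻⁴ × 2×10⁹ / (1027 × 3960) ≈ 0.098355 m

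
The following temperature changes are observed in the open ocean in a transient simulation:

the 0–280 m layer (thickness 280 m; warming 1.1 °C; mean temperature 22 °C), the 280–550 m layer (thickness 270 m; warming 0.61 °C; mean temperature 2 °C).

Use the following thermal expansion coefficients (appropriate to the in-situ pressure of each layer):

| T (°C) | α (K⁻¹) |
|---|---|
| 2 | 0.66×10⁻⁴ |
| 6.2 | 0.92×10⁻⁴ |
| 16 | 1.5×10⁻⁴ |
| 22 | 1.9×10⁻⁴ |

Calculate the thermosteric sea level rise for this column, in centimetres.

Layer 1 at 22 °C → α = 1.9×10⁻⁴ K⁻¹
Layer 2 at 2 °C → α = 0.66×10⁻⁴ K⁻¹
280 × 1.1 × 1.9×10⁻⁴ = 0.05852 m
Layer 2: 270 × 0.66×10⁻⁴ × 0.61 = 0.0108702 m
Δh = 0.05852 + 0.0108702 = 0.0693902 m

Δh = 6.94 cm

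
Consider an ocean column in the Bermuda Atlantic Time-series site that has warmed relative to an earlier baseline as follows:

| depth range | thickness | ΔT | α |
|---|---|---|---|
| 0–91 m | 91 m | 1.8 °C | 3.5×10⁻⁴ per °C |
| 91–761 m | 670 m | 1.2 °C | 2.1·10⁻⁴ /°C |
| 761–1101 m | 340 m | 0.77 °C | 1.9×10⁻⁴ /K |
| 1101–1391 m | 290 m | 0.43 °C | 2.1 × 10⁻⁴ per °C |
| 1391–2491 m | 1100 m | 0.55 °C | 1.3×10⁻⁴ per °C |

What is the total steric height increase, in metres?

0–91 m: 3.5×10⁻⁴ × 1.8 × 91 = 0.05733 m
Layer 2: 1.2 × 670 × 2.1×10⁻⁴ = 0.16884 m
Layer 3: 1.9×10⁻⁴ × 0.77 × 340 = 0.049742 m
1101–1391 m: 0.43 × 2.1×10⁻⁴ × 290 = 0.026187 m
1100 × 1.3×10⁻⁴ × 0.55 = 0.07865 m
Δh = 0.05733 + 0.16884 + 0.049742 + 0.026187 + 0.07865 = 0.380749 m ≈ 0.38 m

Δh = 0.38 m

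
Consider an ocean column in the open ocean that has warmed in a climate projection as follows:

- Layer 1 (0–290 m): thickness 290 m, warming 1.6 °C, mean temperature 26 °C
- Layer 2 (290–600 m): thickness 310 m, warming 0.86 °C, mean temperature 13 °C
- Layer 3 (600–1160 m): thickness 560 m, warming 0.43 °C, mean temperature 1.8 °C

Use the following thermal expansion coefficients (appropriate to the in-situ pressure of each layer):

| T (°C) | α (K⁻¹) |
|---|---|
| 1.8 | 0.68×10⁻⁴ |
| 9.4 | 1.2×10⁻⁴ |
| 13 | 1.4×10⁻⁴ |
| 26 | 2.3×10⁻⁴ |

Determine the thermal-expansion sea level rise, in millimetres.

160 mm of thermosteric rise

Layer 1 at 26 °C → α = 2.3×10⁻⁴ K⁻¹
Layer 2 at 13 °C → α = 1.4×10⁻⁴ K⁻¹
Layer 3 at 1.8 °C → α = 0.68×10⁻⁴ K⁻¹
0–290 m: 2.3×10⁻⁴ × 1.6 × 290 = 0.10672 m
1.4×10⁻⁴ × 310 × 0.86 = 0.037324 m
600–1160 m: 0.68×10⁻⁴ × 560 × 0.43 = 0.0163744 m
Δh = 0.10672 + 0.037324 + 0.0163744 = 0.1604184 m ≈ 160 mm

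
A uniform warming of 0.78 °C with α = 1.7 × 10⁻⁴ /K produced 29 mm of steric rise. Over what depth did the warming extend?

H = Δh/(αΔT) = 0.029 / (1.7×10⁻⁴ × 0.78) ≈ 218.7 m

about 219 m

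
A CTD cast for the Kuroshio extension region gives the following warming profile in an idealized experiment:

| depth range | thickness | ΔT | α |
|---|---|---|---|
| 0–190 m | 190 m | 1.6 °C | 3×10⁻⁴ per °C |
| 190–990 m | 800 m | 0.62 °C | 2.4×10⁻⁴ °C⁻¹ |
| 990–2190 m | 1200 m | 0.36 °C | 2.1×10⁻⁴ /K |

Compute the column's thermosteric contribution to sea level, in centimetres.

1.6 × 3×10⁻⁴ × 190 = 0.09120 m
Layer 2: 800 × 0.62 × 2.4×10⁻⁴ = 0.11904 m
Layer 3: 2.1×10⁻⁴ × 0.36 × 1200 = 0.09072 m
Δh = 0.09120 + 0.11904 + 0.09072 = 0.30096 m

about 30.1 cm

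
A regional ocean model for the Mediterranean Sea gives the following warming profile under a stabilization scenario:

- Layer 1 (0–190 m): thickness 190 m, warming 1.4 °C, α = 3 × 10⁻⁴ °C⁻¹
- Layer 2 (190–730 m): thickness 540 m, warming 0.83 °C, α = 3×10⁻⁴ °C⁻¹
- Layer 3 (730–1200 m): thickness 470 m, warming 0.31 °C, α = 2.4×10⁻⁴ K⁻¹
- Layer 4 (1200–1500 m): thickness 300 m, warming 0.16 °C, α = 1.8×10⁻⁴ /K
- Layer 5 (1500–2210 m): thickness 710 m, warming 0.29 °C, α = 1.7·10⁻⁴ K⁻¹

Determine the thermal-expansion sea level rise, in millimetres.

190 × 1.4 × 3×10⁻⁴ = 0.07980 m
3×10⁻⁴ × 0.83 × 540 = 0.13446 m
2.4×10⁻⁴ × 470 × 0.31 = 0.034968 m
1200–1500 m: 300 × 1.8×10⁻⁴ × 0.16 = 0.00864 m
1.7×10⁻⁴ × 0.29 × 710 = 0.035003 m
Δh = 0.07980 + 0.13446 + 0.034968 + 0.00864 + 0.035003 = 0.292871 m ≈ 293 mm

about 293 mm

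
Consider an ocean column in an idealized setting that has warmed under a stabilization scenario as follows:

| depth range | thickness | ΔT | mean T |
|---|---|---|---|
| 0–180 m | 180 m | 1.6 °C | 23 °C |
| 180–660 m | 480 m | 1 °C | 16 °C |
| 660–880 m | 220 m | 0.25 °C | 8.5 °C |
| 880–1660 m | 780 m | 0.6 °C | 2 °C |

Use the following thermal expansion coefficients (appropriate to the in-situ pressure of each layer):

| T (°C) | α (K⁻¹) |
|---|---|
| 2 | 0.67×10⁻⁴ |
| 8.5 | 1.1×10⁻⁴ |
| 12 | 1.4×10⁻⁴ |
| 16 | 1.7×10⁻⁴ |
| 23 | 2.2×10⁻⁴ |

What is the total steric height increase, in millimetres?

Layer 1 at 23 °C → α = 2.2×10⁻⁴ K⁻¹
Layer 2 at 16 °C → α = 1.7×10⁻⁴ K⁻¹
Layer 3 at 8.5 °C → α = 1.1×10⁻⁴ K⁻¹
Layer 4 at 2 °C → α = 0.67×10⁻⁴ K⁻¹
0–180 m: 1.6 × 2.2×10⁻⁴ × 180 = 0.06336 m
1 × 1.7×10⁻⁴ × 480 = 0.08160 m
Layer 3: 220 × 0.25 × 1.1×10⁻⁴ = 0.00605 m
0.67×10⁻⁴ × 780 × 0.6 = 0.031356 m
Δh = 0.06336 + 0.08160 + 0.00605 + 0.031356 = 0.182366 m

Δh = 182 mm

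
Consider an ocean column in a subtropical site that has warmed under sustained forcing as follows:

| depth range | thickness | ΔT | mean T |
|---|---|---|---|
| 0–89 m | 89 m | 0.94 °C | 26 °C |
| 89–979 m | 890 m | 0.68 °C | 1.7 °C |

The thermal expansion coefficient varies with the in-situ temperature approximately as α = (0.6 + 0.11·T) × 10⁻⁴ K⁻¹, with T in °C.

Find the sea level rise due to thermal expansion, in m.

about 0.0766 m

Layer 1: α = (0.6 + 0.11×26)×10⁻⁴ = 3.46×10⁻⁴ K⁻¹
Layer 2: α = (0.6 + 0.11×1.7)×10⁻⁴ = 0.787×10⁻⁴ K⁻¹
89 × 0.94 × 3.46×10⁻⁴ = 0.02894636 m
Layer 2: 890 × 0.68 × 0.787×10⁻⁴ = 0.04762924 m
Δh = 0.02894636 + 0.04762924 = 0.0765756 m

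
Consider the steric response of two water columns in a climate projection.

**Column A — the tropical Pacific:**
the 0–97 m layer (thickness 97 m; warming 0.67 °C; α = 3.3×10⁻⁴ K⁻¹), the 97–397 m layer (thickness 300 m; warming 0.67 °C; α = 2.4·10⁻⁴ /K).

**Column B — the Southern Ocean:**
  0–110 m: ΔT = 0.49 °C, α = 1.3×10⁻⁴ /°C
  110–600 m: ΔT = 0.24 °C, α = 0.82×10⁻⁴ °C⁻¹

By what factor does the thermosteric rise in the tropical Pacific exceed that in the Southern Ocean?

4.19

A 0–97 m: 0.67 × 3.3×10⁻⁴ × 97 = 0.0214467 m
A 97–397 m: 2.4×10⁻⁴ × 0.67 × 300 = 0.04824 m
A total: 0.0696867 m
B 1.3×10⁻⁴ × 110 × 0.49 = 0.007007 m
B 110–600 m: 0.82×10⁻⁴ × 0.24 × 490 = 0.0096432 m
B total: 0.0166502 m
Ratio: 0.0696867 / 0.0166502 ≈ 4.185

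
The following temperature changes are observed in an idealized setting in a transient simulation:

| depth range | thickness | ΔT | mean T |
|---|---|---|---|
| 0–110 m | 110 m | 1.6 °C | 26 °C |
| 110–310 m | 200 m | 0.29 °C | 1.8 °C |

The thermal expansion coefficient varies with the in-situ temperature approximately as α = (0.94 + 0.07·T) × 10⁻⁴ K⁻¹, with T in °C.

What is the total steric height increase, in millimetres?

Layer 1: α = (0.94 + 0.07×26)×10⁻⁴ = 2.76×10⁻⁴ K⁻¹
Layer 2: α = (0.94 + 0.07×1.8)×10⁻⁴ = 1.066×10⁻⁴ K⁻¹
0–110 m: 2.76×10⁻⁴ × 1.6 × 110 = 0.048576 m
110–310 m: 0.29 × 200 × 1.066×10⁻⁴ = 0.0061828 m
Δh = 0.048576 + 0.0061828 = 0.0547588 m

about 55 mm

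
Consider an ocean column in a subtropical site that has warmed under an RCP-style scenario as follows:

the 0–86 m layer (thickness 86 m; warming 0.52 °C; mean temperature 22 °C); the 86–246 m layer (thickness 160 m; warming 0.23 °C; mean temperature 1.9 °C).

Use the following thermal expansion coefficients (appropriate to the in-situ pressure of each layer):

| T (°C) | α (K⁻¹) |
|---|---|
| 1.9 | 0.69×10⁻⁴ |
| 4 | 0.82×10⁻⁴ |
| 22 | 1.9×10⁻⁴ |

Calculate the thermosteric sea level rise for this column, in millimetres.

Δh = 11 mm

Layer 1 at 22 °C → α = 1.9×10⁻⁴ K⁻¹
Layer 2 at 1.9 °C → α = 0.69×10⁻⁴ K⁻¹
Layer 1: 86 × 0.52 × 1.9×10⁻⁴ = 0.0084968 m
Layer 2: 0.69×10⁻⁴ × 160 × 0.23 = 0.0025392 m
Δh = 0.0084968 + 0.0025392 = 0.011036 m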